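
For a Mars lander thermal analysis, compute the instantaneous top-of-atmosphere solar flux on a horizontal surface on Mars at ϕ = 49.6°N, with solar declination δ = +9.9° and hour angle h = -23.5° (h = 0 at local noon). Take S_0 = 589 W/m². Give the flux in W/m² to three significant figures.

422 W/m²

cos θ_z = sin ϕ sin δ + cos ϕ cos δ cos h = 0.130931 + 0.585514 = 0.716445.
Flux = S_0 · cos θ_z = 589 × 0.716445 = 422.0 W/m².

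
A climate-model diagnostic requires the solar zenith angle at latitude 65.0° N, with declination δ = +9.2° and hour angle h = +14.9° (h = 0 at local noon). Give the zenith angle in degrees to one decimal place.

θ_z = 56.8°

cos θ_z = sin φ sin δ + cos φ cos δ cos h = 0.144902 + 0.403155 = 0.548057.
θ_z = arccos(0.548057) = 56.8°.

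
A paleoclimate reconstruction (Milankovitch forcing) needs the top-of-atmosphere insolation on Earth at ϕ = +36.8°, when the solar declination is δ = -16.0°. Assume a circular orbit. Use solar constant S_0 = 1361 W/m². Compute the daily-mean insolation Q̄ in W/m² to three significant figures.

cos h₀ = −tan(+36.8°) tan(-16.000°) = 0.2145, h₀ = 1.3546 rad.
Bracket: h₀ sin ϕ sin δ + cos ϕ cos δ sin h₀ = 1.3546×0.59902×-0.27564 + 0.80073×0.96126×0.97672 = -0.223663 + 0.751791 = 0.528128.
Q̄ = (S_0/π) × [bracket] = (1361/π) × 0.528128 = 228.8 W/m².

Q̄ ≈ 229 W/m²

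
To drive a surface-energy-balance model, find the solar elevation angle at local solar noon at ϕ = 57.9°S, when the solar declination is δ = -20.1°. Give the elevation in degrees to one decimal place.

At local noon the hour angle is zero, so the zenith angle equals |ϕ − δ| = |-57.9° − (-20.100°)| = 37.800°.
Elevation = 90° − 37.800° = 52.2°.

52.2°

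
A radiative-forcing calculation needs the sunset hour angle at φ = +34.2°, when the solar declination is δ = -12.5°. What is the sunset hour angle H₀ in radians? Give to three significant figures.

cos H₀ = −tan φ · tan δ = −tan(+34.2°) × tan(-12.500°) = 0.1507, so H₀ = 1.4196 rad = 81.33°.

H₀ = 1.42 rad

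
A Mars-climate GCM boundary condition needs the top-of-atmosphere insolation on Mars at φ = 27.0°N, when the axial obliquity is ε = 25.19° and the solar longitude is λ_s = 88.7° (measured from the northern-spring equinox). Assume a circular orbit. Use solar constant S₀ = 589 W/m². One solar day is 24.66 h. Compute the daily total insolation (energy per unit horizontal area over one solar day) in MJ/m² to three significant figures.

Solar declination: sin δ = sin ε · sin λ_s = sin 25.19° × sin 88.7° = 0.42551, so δ = +25.183°.
cos H₀ = −tan(+27.0°) tan(+25.183°) = -0.2396, H₀ = 1.8127 rad.
Bracket: H₀ sin φ sin δ + cos φ cos δ sin H₀ = 1.8127×0.45399×0.42551 + 0.89101×0.90495×0.97088 = 0.350172 + 0.782839 = 1.133011.
Q̄ = (S₀/π) × [bracket] = (589/π) × 1.133011 = 212.42 W/m².
Daily total = Q̄ × 24.66 h × 3600 s/h = 212.42 × 24.66 × 3600 / 10⁶ = 18.86 MJ/m².

18.9 MJ/m²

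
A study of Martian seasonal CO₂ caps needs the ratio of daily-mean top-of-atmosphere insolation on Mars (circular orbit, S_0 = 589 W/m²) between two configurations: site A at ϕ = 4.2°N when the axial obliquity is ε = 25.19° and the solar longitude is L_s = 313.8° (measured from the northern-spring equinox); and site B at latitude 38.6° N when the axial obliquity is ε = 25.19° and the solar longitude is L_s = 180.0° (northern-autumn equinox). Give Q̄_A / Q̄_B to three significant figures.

Q̄_A / Q̄_B ≈ 1.17

— Configuration A (ϕ=+4.2°):
Solar declination: sin δ = sin ε · sin L_s = sin 25.19° × sin 313.8° = -0.30720, so δ = -17.890°.
cos h₀ = −tan(+4.2°) tan(-17.890°) = 0.0237, h₀ = 1.5471 rad.
Bracket: h₀ sin ϕ sin δ + cos ϕ cos δ sin h₀ = 1.5471×0.07324×-0.30720 + 0.99731×0.95165×0.99972 = -0.034809 + 0.948824 = 0.914015.
Q̄ = (S_0/π) × [bracket] = (589/π) × 0.914015 = 171.36 W/m².
— Configuration B (ϕ=+38.6°):
Solar declination: sin δ = sin ε · sin L_s = sin 25.19° × sin 180.0° = 0.00000, so δ = +0.000°.
cos h₀ = −tan(+38.6°) tan(+0.000°) = -0.0000, h₀ = 1.5708 rad.
Bracket: h₀ sin ϕ sin δ + cos ϕ cos δ sin h₀ = 1.5708×0.62388×0.00000 + 0.78152×1.00000×1.00000 = 0.000000 + 0.781520 = 0.781520.
Q̄ = (S_0/π) × [bracket] = (589/π) × 0.781520 = 146.52 W/m².
Ratio Q̄_A / Q̄_B = 171.36 / 146.52 = 1.170.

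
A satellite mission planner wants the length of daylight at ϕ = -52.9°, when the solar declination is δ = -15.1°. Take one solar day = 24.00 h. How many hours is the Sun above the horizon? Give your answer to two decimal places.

14.79 h

cos h₀ = −tan ϕ · tan δ = −tan(-52.9°) × tan(-15.100°) = -0.3568, so h₀ = 1.9356 rad = 110.90°.
Daylight = 2h₀/(2π) × 24.00 h = (1.9356/π) × 24.00 = 14.79 h.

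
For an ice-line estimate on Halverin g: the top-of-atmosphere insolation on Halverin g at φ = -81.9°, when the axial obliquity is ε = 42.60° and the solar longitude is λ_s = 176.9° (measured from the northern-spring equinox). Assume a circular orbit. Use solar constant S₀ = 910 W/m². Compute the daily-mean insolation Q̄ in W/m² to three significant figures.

Q̄ ≈ 25.7 W/m²

Solar declination: sin δ = sin ε · sin λ_s = sin 42.60° × sin 176.9° = 0.03660, so δ = +2.098°.
cos H₀ = −tan(-81.9°) tan(+2.098°) = 0.2574, H₀ = 1.3105 rad.
Bracket: H₀ sin φ sin δ + cos φ cos δ sin H₀ = 1.3105×-0.99002×0.03660 + 0.14090×0.99933×0.96631 = -0.047486 + 0.136062 = 0.088576.
Q̄ = (S₀/π) × [bracket] = (910/π) × 0.088576 = 25.66 W/m².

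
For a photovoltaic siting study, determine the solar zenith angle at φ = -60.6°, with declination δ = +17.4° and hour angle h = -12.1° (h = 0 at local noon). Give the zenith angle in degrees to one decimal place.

cos θ_z = sin φ sin δ + cos φ cos δ cos h = -0.260528 + 0.458033 = 0.197505.
θ_z = arccos(0.197505) = 78.6°.

θ_z = 78.6°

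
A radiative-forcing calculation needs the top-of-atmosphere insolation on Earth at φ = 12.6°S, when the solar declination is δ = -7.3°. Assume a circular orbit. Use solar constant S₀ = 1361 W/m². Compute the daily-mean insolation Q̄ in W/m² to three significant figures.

cos H₀ = −tan(-12.6°) tan(-7.300°) = -0.0286, H₀ = 1.5994 rad.
Bracket: H₀ sin φ sin δ + cos φ cos δ sin H₀ = 1.5994×-0.21814×-0.12706 + 0.97592×0.99189×0.99959 = 0.044330 + 0.967608 = 1.011938.
Q̄ = (S₀/π) × [bracket] = (1361/π) × 1.011938 = 438.4 W/m².

Q̄ ≈ 438 W/m²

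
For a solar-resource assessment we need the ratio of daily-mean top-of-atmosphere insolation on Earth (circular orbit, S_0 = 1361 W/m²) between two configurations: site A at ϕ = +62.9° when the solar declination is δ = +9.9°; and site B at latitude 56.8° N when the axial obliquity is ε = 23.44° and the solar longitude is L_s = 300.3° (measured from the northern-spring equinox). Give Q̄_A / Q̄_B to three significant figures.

Q̄_A / Q̄_B ≈ 4.92

— Configuration A (ϕ=+62.9°):
cos h₀ = −tan(+62.9°) tan(+9.900°) = -0.3411, h₀ = 1.9188 rad.
Bracket: h₀ sin ϕ sin δ + cos ϕ cos δ sin h₀ = 1.9188×0.89021×0.17193 + 0.45554×0.98511×0.94004 = 0.293680 + 0.421850 = 0.715530.
Q̄ = (S_0/π) × [bracket] = (1361/π) × 0.715530 = 309.98 W/m².
— Configuration B (ϕ=+56.8°):
Solar declination: sin δ = sin ε · sin L_s = sin 23.44° × sin 300.3° = -0.34345, so δ = -20.087°.
cos h₀ = −tan(+56.8°) tan(-20.087°) = 0.5588, h₀ = 0.9778 rad.
Bracket: h₀ sin ϕ sin δ + cos ϕ cos δ sin h₀ = 0.9778×0.83676×-0.34345 + 0.54756×0.93917×0.82928 = -0.281005 + 0.426459 = 0.145454.
Q̄ = (S_0/π) × [bracket] = (1361/π) × 0.145454 = 63.014 W/m².
Ratio Q̄_A / Q̄_B = 309.98 / 63.014 = 4.919.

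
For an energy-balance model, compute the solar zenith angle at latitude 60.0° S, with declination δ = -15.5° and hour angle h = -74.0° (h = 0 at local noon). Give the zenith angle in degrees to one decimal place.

cos θ_z = sin φ sin δ + cos φ cos δ cos h = 0.231435 + 0.132806 = 0.364241.
θ_z = arccos(0.364241) = 68.6°.

θ_z = 68.6°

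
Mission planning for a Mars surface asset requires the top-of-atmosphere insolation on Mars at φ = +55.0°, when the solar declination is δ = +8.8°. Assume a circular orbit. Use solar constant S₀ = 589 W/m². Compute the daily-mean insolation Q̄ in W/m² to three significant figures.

Q̄ ≈ 146 W/m²

cos H₀ = −tan(+55.0°) tan(+8.800°) = -0.2211, H₀ = 1.7937 rad.
Bracket: H₀ sin φ sin δ + cos φ cos δ sin H₀ = 1.7937×0.81915×0.15299 + 0.57358×0.98823×0.97525 = 0.224790 + 0.552800 = 0.777590.
Q̄ = (S₀/π) × [bracket] = (589/π) × 0.777590 = 145.8 W/m².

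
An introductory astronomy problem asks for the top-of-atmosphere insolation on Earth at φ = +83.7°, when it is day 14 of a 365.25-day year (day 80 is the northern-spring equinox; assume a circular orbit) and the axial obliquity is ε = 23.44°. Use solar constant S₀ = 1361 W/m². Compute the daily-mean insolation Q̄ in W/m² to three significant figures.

Solar longitude: λ_s = 360° × (14 − 80)/365.25 = -65.051°, i.e. -65.051° + 360° = 294.949°.
sin δ = sin 23.44° × sin 294.949° = -0.36067, so δ = -21.141°.
cos H₀ = −tan(+83.7°) tan(-21.141°) = 3.5027 ≥ 1 ⇒ polar night, H₀ = 0 and Q̄ = 0.

Q̄ ≈ 0.00 W/m²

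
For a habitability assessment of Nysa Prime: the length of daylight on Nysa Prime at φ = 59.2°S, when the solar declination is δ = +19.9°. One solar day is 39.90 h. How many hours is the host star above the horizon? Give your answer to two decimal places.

11.66 h

cos H₀ = −tan φ · tan δ = −tan(-59.2°) × tan(+19.900°) = 0.6073, so H₀ = 0.9182 rad = 52.61°.
Daylight = 2H₀/(2π) × 39.90 h = (0.9182/π) × 39.90 = 11.66 h.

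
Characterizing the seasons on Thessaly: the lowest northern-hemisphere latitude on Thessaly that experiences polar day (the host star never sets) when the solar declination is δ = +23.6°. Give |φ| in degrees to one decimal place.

Polar day requires cos H₀ = −tan φ tan δ ≤ −1, i.e. tan φ tan δ ≥ 1.
The boundary is |tan φ| · |tan δ| = 1, so |φ| = 90° − |δ| = 90° − 23.6° = 66.4° in the northern hemisphere.

|φ| = 66.4°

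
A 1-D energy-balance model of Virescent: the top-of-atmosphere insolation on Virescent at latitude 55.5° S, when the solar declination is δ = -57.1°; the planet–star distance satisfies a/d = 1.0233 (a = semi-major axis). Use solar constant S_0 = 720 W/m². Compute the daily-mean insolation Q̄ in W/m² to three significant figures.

cos h₀ = −tan(-55.5°) tan(-57.100°) = -2.2491 ≤ −1 ⇒ polar day, h₀ = π.
Bracket: h₀ sin ϕ sin δ + cos ϕ cos δ sin h₀ = 3.1416×-0.82413×-0.83962 + 0.56641×0.54317×0.00000 = 2.173849 + 0.000000 = 2.173849.
Inverse-square distance factor (a/d)² = 1.0233² = 1.047143.
Q̄ = (S_0/π) × 1.047143 × [bracket] = (720/π) × 1.047143 × 2.173849 = 521.7 W/m².

Q̄ ≈ 522 W/m²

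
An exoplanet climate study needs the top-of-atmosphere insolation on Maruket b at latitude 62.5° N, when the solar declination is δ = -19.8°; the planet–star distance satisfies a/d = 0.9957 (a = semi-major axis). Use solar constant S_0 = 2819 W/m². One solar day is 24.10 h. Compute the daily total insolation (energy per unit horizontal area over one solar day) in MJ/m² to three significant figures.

cos h₀ = −tan(+62.5°) tan(-19.800°) = 0.6916, h₀ = 0.8071 rad.
Bracket: h₀ sin ϕ sin δ + cos ϕ cos δ sin h₀ = 0.8071×0.88701×-0.33874 + 0.46175×0.94088×0.72228 = -0.242506 + 0.313796 = 0.071290.
Inverse-square distance factor (a/d)² = 0.9957² = 0.991418.
Q̄ = (S_0/π) × 0.991418 × [bracket] = (2819/π) × 0.991418 × 0.071290 = 63.421 W/m².
Daily total = Q̄ × 24.10 h × 3600 s/h = 63.421 × 24.10 × 3600 / 10⁶ = 5.502 MJ/m².

5.50 MJ/m²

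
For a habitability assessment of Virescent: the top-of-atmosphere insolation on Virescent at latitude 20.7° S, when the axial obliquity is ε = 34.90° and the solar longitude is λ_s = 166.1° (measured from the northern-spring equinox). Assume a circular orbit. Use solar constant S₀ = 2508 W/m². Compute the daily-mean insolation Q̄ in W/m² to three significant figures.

Q̄ ≈ 680 W/m²

Solar declination: sin δ = sin ε · sin λ_s = sin 34.90° × sin 166.1° = 0.13745, so δ = +7.900°.
cos H₀ = −tan(-20.7°) tan(+7.900°) = 0.0524, H₀ = 1.5183 rad.
Bracket: H₀ sin φ sin δ + cos φ cos δ sin H₀ = 1.5183×-0.35347×0.13745 + 0.93544×0.99051×0.99862 = -0.073766 + 0.925284 = 0.851518.
Q̄ = (S₀/π) × [bracket] = (2508/π) × 0.851518 = 679.8 W/m².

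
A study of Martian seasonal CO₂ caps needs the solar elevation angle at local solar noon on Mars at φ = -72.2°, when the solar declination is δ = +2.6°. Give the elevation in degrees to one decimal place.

At local noon the hour angle is zero, so the zenith angle equals |φ − δ| = |-72.2° − (+2.600°)| = 74.800°.
Elevation = 90° − 74.800° = 15.2°.

15.2°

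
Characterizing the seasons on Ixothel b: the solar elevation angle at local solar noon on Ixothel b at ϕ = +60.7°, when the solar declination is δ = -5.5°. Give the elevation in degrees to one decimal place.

23.8°

At local noon the hour angle is zero, so the zenith angle equals |ϕ − δ| = |+60.7° − (-5.500°)| = 66.200°.
Elevation = 90° − 66.200° = 23.8°.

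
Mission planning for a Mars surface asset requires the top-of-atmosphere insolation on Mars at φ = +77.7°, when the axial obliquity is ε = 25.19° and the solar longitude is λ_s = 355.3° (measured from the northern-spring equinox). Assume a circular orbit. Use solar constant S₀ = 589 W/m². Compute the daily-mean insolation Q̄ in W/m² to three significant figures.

Q̄ ≈ 30.4 W/m²

Solar declination: sin δ = sin ε · sin λ_s = sin 25.19° × sin 355.3° = -0.03487, so δ = -1.999°.
cos H₀ = −tan(+77.7°) tan(-1.999°) = 0.1600, H₀ = 1.4101 rad.
Bracket: H₀ sin φ sin δ + cos φ cos δ sin H₀ = 1.4101×0.97705×-0.03487 + 0.21303×0.99939×0.98711 = -0.048042 + 0.210156 = 0.162114.
Q̄ = (S₀/π) × [bracket] = (589/π) × 0.162114 = 30.39 W/m².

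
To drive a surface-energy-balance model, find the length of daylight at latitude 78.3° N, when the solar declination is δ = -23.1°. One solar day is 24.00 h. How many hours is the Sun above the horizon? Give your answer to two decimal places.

0.00 h

cos H₀ = −tan φ · tan δ = 2.0597 ≥ 1, so the Sun never rises (polar night) and H₀ = 0.
Daylight = 2H₀/(2π) × 24.00 h = (0.0000/π) × 24.00 = 0.00 h.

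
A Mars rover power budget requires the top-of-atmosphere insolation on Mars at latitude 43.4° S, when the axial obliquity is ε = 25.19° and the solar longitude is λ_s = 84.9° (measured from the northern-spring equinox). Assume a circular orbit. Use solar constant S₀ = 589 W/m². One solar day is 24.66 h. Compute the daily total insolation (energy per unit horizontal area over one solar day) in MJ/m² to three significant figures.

Solar declination: sin δ = sin ε · sin λ_s = sin 25.19° × sin 84.9° = 0.42394, so δ = +25.083°.
cos H₀ = −tan(-43.4°) tan(+25.083°) = 0.4426, H₀ = 1.1123 rad.
Bracket: H₀ sin φ sin δ + cos φ cos δ sin H₀ = 1.1123×-0.68709×0.42394 + 0.72657×0.90569×0.89670 = -0.323996 + 0.590071 = 0.266075.
Q̄ = (S₀/π) × [bracket] = (589/π) × 0.266075 = 49.885 W/m².
Daily total = Q̄ × 24.66 h × 3600 s/h = 49.885 × 24.66 × 3600 / 10⁶ = 4.429 MJ/m².

4.43 MJ/m²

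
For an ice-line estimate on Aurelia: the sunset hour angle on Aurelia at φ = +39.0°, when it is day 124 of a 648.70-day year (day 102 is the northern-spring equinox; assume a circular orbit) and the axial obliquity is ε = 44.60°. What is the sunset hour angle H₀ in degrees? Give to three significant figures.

H₀ = 97.0°

Solar longitude: λ_s = 360° × (124 − 102)/648.70 = 12.209°.
sin δ = sin 44.60° × sin 12.209° = 0.14849, so δ = +8.539°.
cos H₀ = −tan φ · tan δ = −tan(+39.0°) × tan(+8.539°) = -0.1216, so H₀ = 1.6927 rad = 96.98°.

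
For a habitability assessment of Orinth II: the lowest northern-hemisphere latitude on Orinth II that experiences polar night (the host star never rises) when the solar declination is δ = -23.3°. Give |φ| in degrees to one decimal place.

|φ| = 66.7°

Polar night requires cos H₀ = −tan φ tan δ ≥ 1, i.e. tan φ tan δ ≤ −1.
The boundary is |tan φ| · |tan δ| = 1, so |φ| = 90° − |δ| = 90° − 23.3° = 66.7° in the northern hemisphere.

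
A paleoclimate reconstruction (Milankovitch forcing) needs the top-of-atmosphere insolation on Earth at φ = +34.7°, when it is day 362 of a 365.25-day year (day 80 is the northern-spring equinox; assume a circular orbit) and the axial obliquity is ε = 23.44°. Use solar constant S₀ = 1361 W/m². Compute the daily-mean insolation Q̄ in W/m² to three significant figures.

Solar longitude: λ_s = 360° × (362 − 80)/365.25 = 277.947°.
sin δ = sin 23.44° × sin 277.947° = -0.39397, so δ = -23.202°.
cos H₀ = −tan(+34.7°) tan(-23.202°) = 0.2968, H₀ = 1.2695 rad.
Bracket: H₀ sin φ sin δ + cos φ cos δ sin H₀ = 1.2695×0.56928×-0.39397 + 0.82214×0.91912×0.95494 = -0.284722 + 0.721596 = 0.436874.
Q̄ = (S₀/π) × [bracket] = (1361/π) × 0.436874 = 189.3 W/m².

Q̄ ≈ 189 W/m²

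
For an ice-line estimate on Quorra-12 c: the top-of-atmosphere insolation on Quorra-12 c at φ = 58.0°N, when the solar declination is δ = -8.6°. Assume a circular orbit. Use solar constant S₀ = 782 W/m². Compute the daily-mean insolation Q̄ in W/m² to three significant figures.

cos H₀ = −tan(+58.0°) tan(-8.600°) = 0.2420, H₀ = 1.3263 rad.
Bracket: H₀ sin φ sin δ + cos φ cos δ sin H₀ = 1.3263×0.84805×-0.14954 + 0.52992×0.98876×0.97027 = -0.168198 + 0.508386 = 0.340188.
Q̄ = (S₀/π) × [bracket] = (782/π) × 0.340188 = 84.68 W/m².

Q̄ ≈ 84.7 W/m²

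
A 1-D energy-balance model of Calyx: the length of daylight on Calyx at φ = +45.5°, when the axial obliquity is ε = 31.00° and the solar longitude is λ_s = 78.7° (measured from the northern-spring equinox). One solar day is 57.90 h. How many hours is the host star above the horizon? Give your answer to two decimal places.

40.71 h

Solar declination: sin δ = sin ε · sin λ_s = sin 31.00° × sin 78.7° = 0.50505, so δ = +30.335°.
cos H₀ = −tan φ · tan δ = −tan(+45.5°) × tan(+30.335°) = -0.5955, so H₀ = 2.2087 rad = 126.55°.
Daylight = 2H₀/(2π) × 57.90 h = (2.2087/π) × 57.90 = 40.71 h.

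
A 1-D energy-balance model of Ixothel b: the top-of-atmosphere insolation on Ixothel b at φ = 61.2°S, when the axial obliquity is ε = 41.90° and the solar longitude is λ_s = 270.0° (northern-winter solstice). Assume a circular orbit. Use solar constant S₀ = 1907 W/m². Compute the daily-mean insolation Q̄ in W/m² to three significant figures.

Solar declination: sin δ = sin ε · sin λ_s = sin 41.90° × sin 270.0° = -0.66783, so δ = -41.900°.
cos H₀ = −tan(-61.2°) tan(-41.900°) = -1.6321 ≤ −1 ⇒ polar day, H₀ = π.
Bracket: H₀ sin φ sin δ + cos φ cos δ sin H₀ = 3.1416×-0.87631×-0.66783 + 0.48175×0.74431×0.00000 = 1.838546 + 0.000000 = 1.838546.
Q̄ = (S₀/π) × [bracket] = (1907/π) × 1.838546 = 1116 W/m².

Q̄ ≈ 1.12e+03 W/m²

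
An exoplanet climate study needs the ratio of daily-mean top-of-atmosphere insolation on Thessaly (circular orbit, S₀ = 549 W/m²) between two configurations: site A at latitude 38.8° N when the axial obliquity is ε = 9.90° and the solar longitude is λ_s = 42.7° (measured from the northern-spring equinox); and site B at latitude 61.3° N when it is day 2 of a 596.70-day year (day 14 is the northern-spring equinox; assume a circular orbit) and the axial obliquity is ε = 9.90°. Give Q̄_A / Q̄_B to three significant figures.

— Configuration A (φ=+38.8°):
Solar declination: sin δ = sin ε · sin λ_s = sin 9.90° × sin 42.7° = 0.11660, so δ = +6.696°.
cos H₀ = −tan(+38.8°) tan(+6.696°) = -0.0944, H₀ = 1.6653 rad.
Bracket: H₀ sin φ sin δ + cos φ cos δ sin H₀ = 1.6653×0.62660×0.11660 + 0.77934×0.99318×0.99554 = 0.121669 + 0.770573 = 0.892242.
Q̄ = (S₀/π) × [bracket] = (549/π) × 0.892242 = 155.92 W/m².
— Configuration B (φ=+61.3°):
Solar longitude: λ_s = 360° × (2 − 14)/596.70 = -7.240°, i.e. -7.240° + 360° = 352.760°.
sin δ = sin 9.90° × sin 352.760° = -0.02167, so δ = -1.242°.
cos H₀ = −tan(+61.3°) tan(-1.242°) = 0.0396, H₀ = 1.5312 rad.
Bracket: H₀ sin φ sin δ + cos φ cos δ sin H₀ = 1.5312×0.87715×-0.02167 + 0.48022×0.99977×0.99922 = -0.029105 + 0.479735 = 0.450630.
Q̄ = (S₀/π) × [bracket] = (549/π) × 0.450630 = 78.749 W/m².
Ratio Q̄_A / Q̄_B = 155.92 / 78.749 = 1.980.

Q̄_A / Q̄_B ≈ 1.98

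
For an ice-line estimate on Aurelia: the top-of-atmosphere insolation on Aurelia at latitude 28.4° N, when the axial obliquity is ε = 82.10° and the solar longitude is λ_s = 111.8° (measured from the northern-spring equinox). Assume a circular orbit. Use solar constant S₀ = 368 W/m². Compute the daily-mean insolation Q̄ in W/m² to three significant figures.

Solar declination: sin δ = sin ε · sin λ_s = sin 82.10° × sin 111.8° = 0.91967, so δ = +66.878°.
cos H₀ = −tan(+28.4°) tan(+66.878°) = -1.2663 ≤ −1 ⇒ polar day, H₀ = π.
Bracket: H₀ sin φ sin δ + cos φ cos δ sin H₀ = 3.1416×0.47562×0.91967 + 0.87965×0.39268×0.00000 = 1.374178 + 0.000000 = 1.374178.
Q̄ = (S₀/π) × [bracket] = (368/π) × 1.374178 = 161.0 W/m².

Q̄ ≈ 161 W/m²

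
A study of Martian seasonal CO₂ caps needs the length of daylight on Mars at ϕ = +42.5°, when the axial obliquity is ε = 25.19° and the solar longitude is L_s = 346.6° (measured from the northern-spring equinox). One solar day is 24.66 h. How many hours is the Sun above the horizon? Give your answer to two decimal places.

Solar declination: sin δ = sin ε · sin L_s = sin 25.19° × sin 346.6° = -0.09864, so δ = -5.661°.
cos h₀ = −tan ϕ · tan δ = −tan(+42.5°) × tan(-5.661°) = 0.0908, so h₀ = 1.4798 rad = 84.79°.
Daylight = 2h₀/(2π) × 24.66 h = (1.4798/π) × 24.66 = 11.62 h.

11.62 h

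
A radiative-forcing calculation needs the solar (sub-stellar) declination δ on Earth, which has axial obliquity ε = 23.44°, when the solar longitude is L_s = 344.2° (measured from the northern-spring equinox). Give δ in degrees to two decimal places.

δ = -6.22°

sin δ = sin ε · sin L_s = sin 23.44° × sin 344.2° = -0.108310.
δ = arcsin(-0.108310) = -6.22°.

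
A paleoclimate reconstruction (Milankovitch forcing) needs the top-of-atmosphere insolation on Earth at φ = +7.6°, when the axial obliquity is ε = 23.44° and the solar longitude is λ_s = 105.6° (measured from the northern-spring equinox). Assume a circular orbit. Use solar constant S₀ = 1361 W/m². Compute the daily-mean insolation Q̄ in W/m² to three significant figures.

Solar declination: sin δ = sin ε · sin λ_s = sin 23.44° × sin 105.6° = 0.38313, so δ = +22.528°.
cos H₀ = −tan(+7.6°) tan(+22.528°) = -0.0553, H₀ = 1.6262 rad.
Bracket: H₀ sin φ sin δ + cos φ cos δ sin H₀ = 1.6262×0.13226×0.38313 + 0.99122×0.92369×0.99847 = 0.082404 + 0.914179 = 0.996583.
Q̄ = (S₀/π) × [bracket] = (1361/π) × 0.996583 = 431.7 W/m².

Q̄ ≈ 432 W/m²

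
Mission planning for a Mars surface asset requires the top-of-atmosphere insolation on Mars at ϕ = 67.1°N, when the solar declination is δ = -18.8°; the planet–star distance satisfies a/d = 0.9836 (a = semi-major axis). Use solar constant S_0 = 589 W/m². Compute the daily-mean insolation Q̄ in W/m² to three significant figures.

Q̄ ≈ 5.44 W/m²

cos h₀ = −tan(+67.1°) tan(-18.800°) = 0.8059, h₀ = 0.6336 rad.
Bracket: h₀ sin ϕ sin δ + cos ϕ cos δ sin h₀ = 0.6336×0.92119×-0.32227 + 0.38912×0.94665×0.59204 = -0.188098 + 0.218084 = 0.029986.
Inverse-square distance factor (a/d)² = 0.9836² = 0.967469.
Q̄ = (S_0/π) × 0.967469 × [bracket] = (589/π) × 0.967469 × 0.029986 = 5.439 W/m².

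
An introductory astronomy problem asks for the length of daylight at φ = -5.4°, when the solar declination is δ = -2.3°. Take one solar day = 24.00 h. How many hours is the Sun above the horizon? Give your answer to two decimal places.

12.03 h

cos H₀ = −tan φ · tan δ = −tan(-5.4°) × tan(-2.300°) = -0.0038, so H₀ = 1.5746 rad = 90.22°.
Daylight = 2H₀/(2π) × 24.00 h = (1.5746/π) × 24.00 = 12.03 h.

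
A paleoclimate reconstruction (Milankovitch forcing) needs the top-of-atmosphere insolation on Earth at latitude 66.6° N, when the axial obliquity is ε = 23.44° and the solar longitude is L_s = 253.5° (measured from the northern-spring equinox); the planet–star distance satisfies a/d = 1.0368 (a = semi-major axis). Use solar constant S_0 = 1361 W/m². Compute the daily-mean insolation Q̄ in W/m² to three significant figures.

Q̄ ≈ 1.62 W/m²

Solar declination: sin δ = sin ε · sin L_s = sin 23.44° × sin 253.5° = -0.38141, so δ = -22.421°.
cos h₀ = −tan(+66.6°) tan(-22.421°) = 0.9535, h₀ = 0.3063 rad.
Bracket: h₀ sin ϕ sin δ + cos ϕ cos δ sin h₀ = 0.3063×0.91775×-0.38141 + 0.39715×0.92441×0.30153 = -0.107217 + 0.110701 = 0.003484.
Inverse-square distance factor (a/d)² = 1.0368² = 1.074954.
Q̄ = (S_0/π) × 1.074954 × [bracket] = (1361/π) × 1.074954 × 0.003484 = 1.622 W/m².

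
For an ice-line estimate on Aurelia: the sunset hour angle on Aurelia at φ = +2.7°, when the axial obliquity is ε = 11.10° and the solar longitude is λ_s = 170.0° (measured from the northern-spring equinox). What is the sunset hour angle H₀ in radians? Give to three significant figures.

Solar declination: sin δ = sin ε · sin λ_s = sin 11.10° × sin 170.0° = 0.03343, so δ = +1.916°.
cos H₀ = −tan φ · tan δ = −tan(+2.7°) × tan(+1.916°) = -0.0016, so H₀ = 1.5724 rad = 90.09°.

H₀ = 1.57 rad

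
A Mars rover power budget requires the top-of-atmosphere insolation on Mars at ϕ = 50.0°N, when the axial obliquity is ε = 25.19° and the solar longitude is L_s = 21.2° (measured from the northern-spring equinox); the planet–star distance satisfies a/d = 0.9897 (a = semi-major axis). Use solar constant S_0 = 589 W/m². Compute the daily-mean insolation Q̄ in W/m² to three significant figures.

Solar declination: sin δ = sin ε · sin L_s = sin 25.19° × sin 21.2° = 0.15392, so δ = +8.854°.
cos h₀ = −tan(+50.0°) tan(+8.854°) = -0.1856, h₀ = 1.7575 rad.
Bracket: h₀ sin ϕ sin δ + cos ϕ cos δ sin h₀ = 1.7575×0.76604×0.15392 + 0.64279×0.98808×0.98262 = 0.207225 + 0.624089 = 0.831314.
Inverse-square distance factor (a/d)² = 0.9897² = 0.979506.
Q̄ = (S_0/π) × 0.979506 × [bracket] = (589/π) × 0.979506 × 0.831314 = 152.7 W/m².

Q̄ ≈ 153 W/m²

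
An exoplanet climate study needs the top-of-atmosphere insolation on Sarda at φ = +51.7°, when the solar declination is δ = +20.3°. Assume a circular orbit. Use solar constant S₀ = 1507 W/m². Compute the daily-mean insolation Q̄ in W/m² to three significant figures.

cos H₀ = −tan(+51.7°) tan(+20.300°) = -0.4684, H₀ = 2.0583 rad.
Bracket: H₀ sin φ sin δ + cos φ cos δ sin H₀ = 2.0583×0.78478×0.34694 + 0.61978×0.93789×0.88352 = 0.560417 + 0.513577 = 1.073994.
Q̄ = (S₀/π) × [bracket] = (1507/π) × 1.073994 = 515.2 W/m².

Q̄ ≈ 515 W/m²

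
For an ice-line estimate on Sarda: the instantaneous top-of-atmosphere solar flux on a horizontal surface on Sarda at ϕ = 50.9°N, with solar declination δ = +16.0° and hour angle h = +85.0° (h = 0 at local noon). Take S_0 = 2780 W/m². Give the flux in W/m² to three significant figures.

742 W/m²

cos θ_z = sin ϕ sin δ + cos ϕ cos δ cos h = 0.213907 + 0.052838 = 0.266745.
Flux = S_0 · cos θ_z = 2780 × 0.266745 = 741.6 W/m².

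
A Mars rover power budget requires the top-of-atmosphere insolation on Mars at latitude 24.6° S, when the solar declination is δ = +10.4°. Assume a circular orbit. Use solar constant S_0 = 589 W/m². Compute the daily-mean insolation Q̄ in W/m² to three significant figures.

cos h₀ = −tan(-24.6°) tan(+10.400°) = 0.0840, h₀ = 1.4867 rad.
Bracket: h₀ sin ϕ sin δ + cos ϕ cos δ sin h₀ = 1.4867×-0.41628×0.18052 + 0.90924×0.98357×0.99646 = -0.111721 + 0.891135 = 0.779414.
Q̄ = (S_0/π) × [bracket] = (589/π) × 0.779414 = 146.1 W/m².

Q̄ ≈ 146 W/m²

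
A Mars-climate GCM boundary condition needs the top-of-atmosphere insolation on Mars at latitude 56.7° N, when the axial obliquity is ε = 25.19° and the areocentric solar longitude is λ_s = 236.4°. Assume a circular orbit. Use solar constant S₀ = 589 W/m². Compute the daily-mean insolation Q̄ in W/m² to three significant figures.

Q̄ ≈ 25.5 W/m²

sin δ = sin 25.19° × sin 236.4° = -0.35451, so δ = -20.763°.
cos H₀ = −tan(+56.7°) tan(-20.763°) = 0.5772, H₀ = 0.9555 rad.
Bracket: H₀ sin φ sin δ + cos φ cos δ sin H₀ = 0.9555×0.83581×-0.35451 + 0.54902×0.93505×0.81662 = -0.283118 + 0.419221 = 0.136103.
Q̄ = (S₀/π) × [bracket] = (589/π) × 0.136103 = 25.52 W/m².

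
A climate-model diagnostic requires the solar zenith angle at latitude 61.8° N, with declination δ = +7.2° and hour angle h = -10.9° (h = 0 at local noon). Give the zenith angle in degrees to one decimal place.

cos θ_z = sin ϕ sin δ + cos ϕ cos δ cos h = 0.110457 + 0.460366 = 0.570823.
θ_z = arccos(0.570823) = 55.2°.

θ_z = 55.2°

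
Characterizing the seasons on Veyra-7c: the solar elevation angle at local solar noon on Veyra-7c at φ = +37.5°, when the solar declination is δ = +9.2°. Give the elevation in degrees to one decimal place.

61.7°

At local noon the hour angle is zero, so the zenith angle equals |φ − δ| = |+37.5° − (+9.200°)| = 28.300°.
Elevation = 90° − 28.300° = 61.7°.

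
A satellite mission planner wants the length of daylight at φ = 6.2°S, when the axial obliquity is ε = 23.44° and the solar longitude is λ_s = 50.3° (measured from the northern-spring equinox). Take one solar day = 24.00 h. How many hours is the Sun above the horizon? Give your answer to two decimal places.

11.73 h

Solar declination: sin δ = sin ε · sin λ_s = sin 23.44° × sin 50.3° = 0.30606, so δ = +17.822°.
cos H₀ = −tan φ · tan δ = −tan(-6.2°) × tan(+17.822°) = 0.0349, so H₀ = 1.5359 rad = 88.00°.
Daylight = 2H₀/(2π) × 24.00 h = (1.5359/π) × 24.00 = 11.73 h.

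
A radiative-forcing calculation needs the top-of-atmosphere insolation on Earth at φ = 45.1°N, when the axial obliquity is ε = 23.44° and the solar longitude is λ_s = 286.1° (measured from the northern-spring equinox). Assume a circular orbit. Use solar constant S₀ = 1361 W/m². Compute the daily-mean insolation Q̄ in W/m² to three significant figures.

Solar declination: sin δ = sin ε · sin λ_s = sin 23.44° × sin 286.1° = -0.38219, so δ = -22.469°.
cos H₀ = −tan(+45.1°) tan(-22.469°) = 0.4150, H₀ = 1.1428 rad.
Bracket: H₀ sin φ sin δ + cos φ cos δ sin H₀ = 1.1428×0.70834×-0.38219 + 0.70587×0.92409×0.90981 = -0.309379 + 0.593458 = 0.284079.
Q̄ = (S₀/π) × [bracket] = (1361/π) × 0.284079 = 123.1 W/m².

Q̄ ≈ 123 W/m²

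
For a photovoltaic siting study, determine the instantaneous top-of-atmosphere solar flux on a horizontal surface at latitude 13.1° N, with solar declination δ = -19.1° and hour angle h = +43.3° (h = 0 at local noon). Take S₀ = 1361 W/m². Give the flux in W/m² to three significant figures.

811 W/m²

cos θ_z = sin φ sin δ + cos φ cos δ cos h = -0.074164 + 0.669811 = 0.595647.
Flux = S₀ · cos θ_z = 1361 × 0.595647 = 810.7 W/m².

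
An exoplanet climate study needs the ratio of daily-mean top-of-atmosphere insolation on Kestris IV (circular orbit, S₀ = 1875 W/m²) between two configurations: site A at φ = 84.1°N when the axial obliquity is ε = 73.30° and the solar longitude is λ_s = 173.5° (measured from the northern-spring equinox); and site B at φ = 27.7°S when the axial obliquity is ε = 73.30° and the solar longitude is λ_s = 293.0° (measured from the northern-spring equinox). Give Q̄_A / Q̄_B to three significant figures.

— Configuration A (φ=+84.1°):
Solar declination: sin δ = sin ε · sin λ_s = sin 73.30° × sin 173.5° = 0.10843, so δ = +6.225°.
cos H₀ = −tan(+84.1°) tan(+6.225°) = -1.0555 ≤ −1 ⇒ polar day, H₀ = π.
Bracket: H₀ sin φ sin δ + cos φ cos δ sin H₀ = 3.1416×0.99470×0.10843 + 0.10279×0.99410×0.00000 = 0.338838 + 0.000000 = 0.338838.
Q̄ = (S₀/π) × [bracket] = (1875/π) × 0.338838 = 202.23 W/m².
— Configuration B (φ=-27.7°):
Solar declination: sin δ = sin ε · sin λ_s = sin 73.30° × sin 293.0° = -0.88168, so δ = -61.846°.
cos H₀ = −tan(-27.7°) tan(-61.846°) = -0.9810, H₀ = 2.9465 rad.
Bracket: H₀ sin φ sin δ + cos φ cos δ sin H₀ = 2.9465×-0.46484×-0.88168 + 0.88539×0.47185×0.19390 = 1.207594 + 0.081006 = 1.288600.
Q̄ = (S₀/π) × [bracket] = (1875/π) × 1.288600 = 769.08 W/m².
Ratio Q̄_A / Q̄_B = 202.23 / 769.08 = 0.2630.

Q̄_A / Q̄_B ≈ 0.263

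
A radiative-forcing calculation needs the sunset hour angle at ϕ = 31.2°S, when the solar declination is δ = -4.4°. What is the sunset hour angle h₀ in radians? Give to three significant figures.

h₀ = 1.62 rad

cos h₀ = −tan ϕ · tan δ = −tan(-31.2°) × tan(-4.400°) = -0.0466, so h₀ = 1.6174 rad = 92.67°.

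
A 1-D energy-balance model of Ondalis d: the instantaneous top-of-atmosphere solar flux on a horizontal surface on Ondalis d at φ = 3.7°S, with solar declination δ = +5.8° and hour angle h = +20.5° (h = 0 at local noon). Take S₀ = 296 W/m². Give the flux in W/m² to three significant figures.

273 W/m²

cos θ_z = sin φ sin δ + cos φ cos δ cos h = -0.006521 + 0.929935 = 0.923414.
Flux = S₀ · cos θ_z = 296 × 0.923414 = 273.3 W/m².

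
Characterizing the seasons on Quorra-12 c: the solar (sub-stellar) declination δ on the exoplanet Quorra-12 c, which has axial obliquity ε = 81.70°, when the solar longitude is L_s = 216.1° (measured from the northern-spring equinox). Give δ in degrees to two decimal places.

sin δ = sin ε · sin L_s = sin 81.70° × sin 216.1° = -0.583025.
δ = arcsin(-0.583025) = -35.66°.

δ = -35.66°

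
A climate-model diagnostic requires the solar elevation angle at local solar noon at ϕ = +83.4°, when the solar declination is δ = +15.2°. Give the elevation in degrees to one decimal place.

21.8°

At local noon the hour angle is zero, so the zenith angle equals |ϕ − δ| = |+83.4° − (+15.200°)| = 68.200°.
Elevation = 90° − 68.200° = 21.8°.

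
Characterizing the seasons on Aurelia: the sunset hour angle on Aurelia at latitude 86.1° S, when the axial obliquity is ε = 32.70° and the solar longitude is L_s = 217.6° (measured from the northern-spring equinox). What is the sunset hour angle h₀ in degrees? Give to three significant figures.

h₀ = 180°

Solar declination: sin δ = sin ε · sin L_s = sin 32.70° × sin 217.6° = -0.32963, so δ = -19.246°.
Sunrise equation: cos h₀ = −tan ϕ · tan δ = -5.1213 ≤ −1, so the host star never sets (polar day) and h₀ = π.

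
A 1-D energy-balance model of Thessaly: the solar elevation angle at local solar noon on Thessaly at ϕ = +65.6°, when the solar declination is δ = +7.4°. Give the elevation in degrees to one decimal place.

31.8°

At local noon the hour angle is zero, so the zenith angle equals |ϕ − δ| = |+65.6° − (+7.400°)| = 58.200°.
Elevation = 90° − 58.200° = 31.8°.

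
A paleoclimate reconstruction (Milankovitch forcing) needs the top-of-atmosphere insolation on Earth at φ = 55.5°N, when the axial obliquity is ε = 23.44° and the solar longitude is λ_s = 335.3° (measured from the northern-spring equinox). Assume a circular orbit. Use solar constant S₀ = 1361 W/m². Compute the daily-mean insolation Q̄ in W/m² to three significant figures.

Solar declination: sin δ = sin ε · sin λ_s = sin 23.44° × sin 335.3° = -0.16622, so δ = -9.568°.
cos H₀ = −tan(+55.5°) tan(-9.568°) = 0.2453, H₀ = 1.3230 rad.
Bracket: H₀ sin φ sin δ + cos φ cos δ sin H₀ = 1.3230×0.82413×-0.16622 + 0.56641×0.98609×0.96946 = -0.181234 + 0.541474 = 0.360240.
Q̄ = (S₀/π) × [bracket] = (1361/π) × 0.360240 = 156.1 W/m².

Q̄ ≈ 156 W/m²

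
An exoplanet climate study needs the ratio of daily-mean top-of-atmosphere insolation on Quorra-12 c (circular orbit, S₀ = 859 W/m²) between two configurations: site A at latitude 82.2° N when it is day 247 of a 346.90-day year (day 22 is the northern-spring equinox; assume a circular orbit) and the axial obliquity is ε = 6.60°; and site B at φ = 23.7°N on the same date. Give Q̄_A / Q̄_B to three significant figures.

— Configuration A (φ=+82.2°):
Solar longitude: λ_s = 360° × (247 − 22)/346.90 = 233.497°.
sin δ = sin 6.60° × sin 233.497° = -0.09239, so δ = -5.301°.
cos H₀ = −tan(+82.2°) tan(-5.301°) = 0.6774, H₀ = 0.8266 rad.
Bracket: H₀ sin φ sin δ + cos φ cos δ sin H₀ = 0.8266×0.99075×-0.09239 + 0.13572×0.99572×0.73566 = -0.075663 + 0.099416 = 0.023753.
Q̄ = (S₀/π) × [bracket] = (859/π) × 0.023753 = 6.4947 W/m².
— Configuration B (φ=+23.7°):
cos H₀ = −tan(+23.7°) tan(-5.301°) = 0.0407, H₀ = 1.5301 rad.
Bracket: H₀ sin φ sin δ + cos φ cos δ sin H₀ = 1.5301×0.40195×-0.09239 + 0.91566×0.99572×0.99917 = -0.056822 + 0.910984 = 0.854162.
Q̄ = (S₀/π) × [bracket] = (859/π) × 0.854162 = 233.55 W/m².
Ratio Q̄_A / Q̄_B = 6.4947 / 233.55 = 0.02781.

Q̄_A / Q̄_B ≈ 0.0278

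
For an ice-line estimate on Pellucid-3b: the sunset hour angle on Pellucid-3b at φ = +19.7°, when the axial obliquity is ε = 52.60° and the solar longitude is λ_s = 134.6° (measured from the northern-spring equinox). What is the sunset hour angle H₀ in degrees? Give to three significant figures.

H₀ = 104°

Solar declination: sin δ = sin ε · sin λ_s = sin 52.60° × sin 134.6° = 0.56564, so δ = +34.447°.
cos H₀ = −tan φ · tan δ = −tan(+19.7°) × tan(+34.447°) = -0.2456, so H₀ = 1.8189 rad = 104.22°.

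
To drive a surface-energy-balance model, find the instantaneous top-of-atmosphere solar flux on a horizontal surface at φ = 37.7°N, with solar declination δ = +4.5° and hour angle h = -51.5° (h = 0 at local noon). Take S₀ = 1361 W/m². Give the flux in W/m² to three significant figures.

cos θ_z = sin φ sin δ + cos φ cos δ cos h = 0.047980 + 0.491030 = 0.539010.
Flux = S₀ · cos θ_z = 1361 × 0.539010 = 733.6 W/m².

734 W/m²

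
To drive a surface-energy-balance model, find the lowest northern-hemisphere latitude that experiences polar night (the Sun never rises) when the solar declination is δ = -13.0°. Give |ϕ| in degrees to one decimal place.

|ϕ| = 77.0°

Polar night requires cos h₀ = −tan ϕ tan δ ≥ 1, i.e. tan ϕ tan δ ≤ −1.
The boundary is |tan ϕ| · |tan δ| = 1, so |ϕ| = 90° − |δ| = 90° − 13.0° = 77.0° in the northern hemisphere.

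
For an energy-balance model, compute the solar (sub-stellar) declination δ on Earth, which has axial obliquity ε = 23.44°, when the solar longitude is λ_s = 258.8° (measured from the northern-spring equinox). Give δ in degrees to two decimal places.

δ = -22.97°

sin δ = sin ε · sin λ_s = sin 23.44° × sin 258.8° = -0.390213.
δ = arcsin(-0.390213) = -22.97°.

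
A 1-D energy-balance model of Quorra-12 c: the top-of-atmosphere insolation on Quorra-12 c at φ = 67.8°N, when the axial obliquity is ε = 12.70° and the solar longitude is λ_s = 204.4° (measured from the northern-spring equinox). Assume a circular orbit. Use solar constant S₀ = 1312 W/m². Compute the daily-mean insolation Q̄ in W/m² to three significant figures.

Q̄ ≈ 106 W/m²

Solar declination: sin δ = sin ε · sin λ_s = sin 12.70° × sin 204.4° = -0.09082, so δ = -5.211°.
cos H₀ = −tan(+67.8°) tan(-5.211°) = 0.2235, H₀ = 1.3454 rad.
Bracket: H₀ sin φ sin δ + cos φ cos δ sin H₀ = 1.3454×0.92587×-0.09082 + 0.37784×0.99587×0.97471 = -0.113131 + 0.366763 = 0.253632.
Q̄ = (S₀/π) × [bracket] = (1312/π) × 0.253632 = 105.9 W/m².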